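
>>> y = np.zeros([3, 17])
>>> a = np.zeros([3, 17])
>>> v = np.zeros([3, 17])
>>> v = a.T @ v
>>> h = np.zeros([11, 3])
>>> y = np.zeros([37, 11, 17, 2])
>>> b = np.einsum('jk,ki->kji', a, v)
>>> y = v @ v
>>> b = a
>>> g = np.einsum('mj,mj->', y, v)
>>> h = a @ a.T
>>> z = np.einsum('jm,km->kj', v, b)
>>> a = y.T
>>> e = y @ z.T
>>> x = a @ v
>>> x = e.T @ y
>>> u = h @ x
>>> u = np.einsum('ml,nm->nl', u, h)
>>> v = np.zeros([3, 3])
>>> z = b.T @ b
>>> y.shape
(17, 17)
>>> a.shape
(17, 17)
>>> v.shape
(3, 3)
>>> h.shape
(3, 3)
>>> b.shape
(3, 17)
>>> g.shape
()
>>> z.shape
(17, 17)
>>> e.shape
(17, 3)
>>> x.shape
(3, 17)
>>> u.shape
(3, 17)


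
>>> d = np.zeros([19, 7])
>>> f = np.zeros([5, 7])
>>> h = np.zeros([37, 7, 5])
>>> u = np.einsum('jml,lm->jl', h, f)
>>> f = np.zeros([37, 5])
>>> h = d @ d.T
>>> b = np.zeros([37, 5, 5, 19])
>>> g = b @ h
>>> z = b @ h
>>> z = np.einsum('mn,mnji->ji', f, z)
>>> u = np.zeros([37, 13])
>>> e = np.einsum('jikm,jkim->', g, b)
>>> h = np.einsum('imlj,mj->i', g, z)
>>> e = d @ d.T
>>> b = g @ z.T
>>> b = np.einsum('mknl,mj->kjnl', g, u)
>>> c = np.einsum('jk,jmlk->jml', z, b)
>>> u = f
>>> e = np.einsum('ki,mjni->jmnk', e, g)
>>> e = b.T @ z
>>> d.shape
(19, 7)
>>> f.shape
(37, 5)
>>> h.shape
(37,)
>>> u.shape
(37, 5)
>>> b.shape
(5, 13, 5, 19)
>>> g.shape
(37, 5, 5, 19)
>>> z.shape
(5, 19)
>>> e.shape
(19, 5, 13, 19)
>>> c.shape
(5, 13, 5)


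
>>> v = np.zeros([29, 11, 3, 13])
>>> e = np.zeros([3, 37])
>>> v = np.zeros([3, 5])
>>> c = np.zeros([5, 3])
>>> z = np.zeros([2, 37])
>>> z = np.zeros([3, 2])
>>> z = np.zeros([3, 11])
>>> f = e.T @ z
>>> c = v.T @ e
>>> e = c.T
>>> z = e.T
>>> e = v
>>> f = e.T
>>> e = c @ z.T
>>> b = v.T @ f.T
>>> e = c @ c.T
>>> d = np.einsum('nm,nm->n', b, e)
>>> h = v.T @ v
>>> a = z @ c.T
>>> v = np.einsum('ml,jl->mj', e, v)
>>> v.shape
(5, 3)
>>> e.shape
(5, 5)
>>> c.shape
(5, 37)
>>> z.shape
(5, 37)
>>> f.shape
(5, 3)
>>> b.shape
(5, 5)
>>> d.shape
(5,)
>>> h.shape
(5, 5)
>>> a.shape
(5, 5)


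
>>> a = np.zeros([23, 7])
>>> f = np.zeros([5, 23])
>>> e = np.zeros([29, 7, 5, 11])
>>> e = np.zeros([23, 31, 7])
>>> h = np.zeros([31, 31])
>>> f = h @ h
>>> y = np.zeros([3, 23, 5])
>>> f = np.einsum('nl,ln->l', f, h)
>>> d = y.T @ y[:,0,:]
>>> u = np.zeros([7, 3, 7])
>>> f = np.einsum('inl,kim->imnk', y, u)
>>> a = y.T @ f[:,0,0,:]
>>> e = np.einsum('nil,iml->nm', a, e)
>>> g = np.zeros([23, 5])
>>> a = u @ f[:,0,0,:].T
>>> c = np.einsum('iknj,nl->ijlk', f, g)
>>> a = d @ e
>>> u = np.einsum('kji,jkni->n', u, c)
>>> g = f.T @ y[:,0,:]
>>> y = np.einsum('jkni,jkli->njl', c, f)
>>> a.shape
(5, 23, 31)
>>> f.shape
(3, 7, 23, 7)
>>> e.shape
(5, 31)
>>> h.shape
(31, 31)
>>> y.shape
(5, 3, 23)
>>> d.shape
(5, 23, 5)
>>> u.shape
(5,)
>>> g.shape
(7, 23, 7, 5)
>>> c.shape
(3, 7, 5, 7)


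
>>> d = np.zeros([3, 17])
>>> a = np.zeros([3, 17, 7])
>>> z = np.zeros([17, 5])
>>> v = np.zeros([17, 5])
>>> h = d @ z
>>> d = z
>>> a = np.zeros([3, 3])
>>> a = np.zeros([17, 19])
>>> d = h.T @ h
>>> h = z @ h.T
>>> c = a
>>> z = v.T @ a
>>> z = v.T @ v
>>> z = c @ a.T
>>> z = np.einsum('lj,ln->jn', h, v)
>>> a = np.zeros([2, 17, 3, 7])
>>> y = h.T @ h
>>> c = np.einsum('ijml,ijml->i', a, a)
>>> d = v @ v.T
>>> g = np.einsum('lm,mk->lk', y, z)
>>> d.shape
(17, 17)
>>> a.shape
(2, 17, 3, 7)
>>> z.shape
(3, 5)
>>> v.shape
(17, 5)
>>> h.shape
(17, 3)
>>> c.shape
(2,)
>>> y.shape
(3, 3)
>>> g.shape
(3, 5)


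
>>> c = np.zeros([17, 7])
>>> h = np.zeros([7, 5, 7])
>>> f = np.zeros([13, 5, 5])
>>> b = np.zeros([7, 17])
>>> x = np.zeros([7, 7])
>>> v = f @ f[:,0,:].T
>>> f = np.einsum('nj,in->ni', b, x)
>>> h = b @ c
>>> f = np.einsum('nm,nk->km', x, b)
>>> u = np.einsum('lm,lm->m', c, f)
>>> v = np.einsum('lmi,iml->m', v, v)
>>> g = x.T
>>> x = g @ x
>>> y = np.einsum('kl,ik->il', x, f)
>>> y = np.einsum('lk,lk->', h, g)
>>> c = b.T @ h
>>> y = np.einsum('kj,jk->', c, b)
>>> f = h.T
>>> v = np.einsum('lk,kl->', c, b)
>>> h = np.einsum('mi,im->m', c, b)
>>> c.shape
(17, 7)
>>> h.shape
(17,)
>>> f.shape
(7, 7)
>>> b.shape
(7, 17)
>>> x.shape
(7, 7)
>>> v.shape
()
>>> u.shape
(7,)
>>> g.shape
(7, 7)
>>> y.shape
()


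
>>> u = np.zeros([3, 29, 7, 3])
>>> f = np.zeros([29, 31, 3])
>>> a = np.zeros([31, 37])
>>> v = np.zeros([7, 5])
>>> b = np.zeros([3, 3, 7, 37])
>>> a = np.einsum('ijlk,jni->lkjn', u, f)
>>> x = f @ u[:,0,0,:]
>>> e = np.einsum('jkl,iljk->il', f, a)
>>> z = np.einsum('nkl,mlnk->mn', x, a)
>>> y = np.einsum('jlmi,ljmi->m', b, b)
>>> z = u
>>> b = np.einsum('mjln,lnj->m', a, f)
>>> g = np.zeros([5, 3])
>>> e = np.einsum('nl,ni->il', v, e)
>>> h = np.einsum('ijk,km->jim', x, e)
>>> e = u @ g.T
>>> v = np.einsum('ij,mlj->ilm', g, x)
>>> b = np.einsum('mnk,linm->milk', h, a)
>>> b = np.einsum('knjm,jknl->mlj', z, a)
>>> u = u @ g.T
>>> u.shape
(3, 29, 7, 5)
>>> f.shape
(29, 31, 3)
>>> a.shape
(7, 3, 29, 31)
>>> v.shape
(5, 31, 29)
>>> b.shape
(3, 31, 7)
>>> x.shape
(29, 31, 3)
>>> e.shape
(3, 29, 7, 5)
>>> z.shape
(3, 29, 7, 3)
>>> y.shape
(7,)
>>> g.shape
(5, 3)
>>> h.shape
(31, 29, 5)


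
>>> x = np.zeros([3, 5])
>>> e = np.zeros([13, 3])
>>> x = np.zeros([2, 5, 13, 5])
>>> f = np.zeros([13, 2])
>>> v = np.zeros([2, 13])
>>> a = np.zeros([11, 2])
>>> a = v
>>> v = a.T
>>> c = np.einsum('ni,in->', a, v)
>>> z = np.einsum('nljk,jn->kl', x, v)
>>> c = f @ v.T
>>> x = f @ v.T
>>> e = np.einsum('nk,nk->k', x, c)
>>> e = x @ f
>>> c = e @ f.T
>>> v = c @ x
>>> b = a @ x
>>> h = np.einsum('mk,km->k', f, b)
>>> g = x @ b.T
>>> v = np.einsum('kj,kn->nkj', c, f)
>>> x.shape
(13, 13)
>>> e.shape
(13, 2)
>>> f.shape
(13, 2)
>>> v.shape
(2, 13, 13)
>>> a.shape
(2, 13)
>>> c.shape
(13, 13)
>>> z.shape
(5, 5)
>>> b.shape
(2, 13)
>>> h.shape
(2,)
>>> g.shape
(13, 2)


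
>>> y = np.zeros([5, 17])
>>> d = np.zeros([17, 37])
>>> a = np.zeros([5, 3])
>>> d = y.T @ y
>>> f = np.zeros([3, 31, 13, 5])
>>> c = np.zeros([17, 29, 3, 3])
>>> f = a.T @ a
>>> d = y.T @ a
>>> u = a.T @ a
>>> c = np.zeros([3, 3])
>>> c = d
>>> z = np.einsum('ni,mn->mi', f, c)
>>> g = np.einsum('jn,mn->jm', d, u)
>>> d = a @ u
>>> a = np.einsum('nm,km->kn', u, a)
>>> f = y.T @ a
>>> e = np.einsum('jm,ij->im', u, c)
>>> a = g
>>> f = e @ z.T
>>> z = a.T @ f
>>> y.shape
(5, 17)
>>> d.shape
(5, 3)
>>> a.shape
(17, 3)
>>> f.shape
(17, 17)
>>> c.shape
(17, 3)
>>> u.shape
(3, 3)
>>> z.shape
(3, 17)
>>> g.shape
(17, 3)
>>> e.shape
(17, 3)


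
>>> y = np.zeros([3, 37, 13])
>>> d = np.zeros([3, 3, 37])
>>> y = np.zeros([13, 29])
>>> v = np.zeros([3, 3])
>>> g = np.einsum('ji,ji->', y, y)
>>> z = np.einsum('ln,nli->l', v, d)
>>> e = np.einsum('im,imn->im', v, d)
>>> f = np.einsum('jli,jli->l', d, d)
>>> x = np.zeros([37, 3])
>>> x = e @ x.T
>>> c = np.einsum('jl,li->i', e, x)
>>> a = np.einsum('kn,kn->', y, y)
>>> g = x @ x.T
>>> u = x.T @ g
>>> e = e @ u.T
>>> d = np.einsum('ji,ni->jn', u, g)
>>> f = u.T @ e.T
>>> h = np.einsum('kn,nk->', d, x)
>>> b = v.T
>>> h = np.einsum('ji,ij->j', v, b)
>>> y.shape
(13, 29)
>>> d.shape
(37, 3)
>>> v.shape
(3, 3)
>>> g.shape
(3, 3)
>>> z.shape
(3,)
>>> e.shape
(3, 37)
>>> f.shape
(3, 3)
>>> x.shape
(3, 37)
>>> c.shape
(37,)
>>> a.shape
()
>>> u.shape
(37, 3)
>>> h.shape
(3,)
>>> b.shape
(3, 3)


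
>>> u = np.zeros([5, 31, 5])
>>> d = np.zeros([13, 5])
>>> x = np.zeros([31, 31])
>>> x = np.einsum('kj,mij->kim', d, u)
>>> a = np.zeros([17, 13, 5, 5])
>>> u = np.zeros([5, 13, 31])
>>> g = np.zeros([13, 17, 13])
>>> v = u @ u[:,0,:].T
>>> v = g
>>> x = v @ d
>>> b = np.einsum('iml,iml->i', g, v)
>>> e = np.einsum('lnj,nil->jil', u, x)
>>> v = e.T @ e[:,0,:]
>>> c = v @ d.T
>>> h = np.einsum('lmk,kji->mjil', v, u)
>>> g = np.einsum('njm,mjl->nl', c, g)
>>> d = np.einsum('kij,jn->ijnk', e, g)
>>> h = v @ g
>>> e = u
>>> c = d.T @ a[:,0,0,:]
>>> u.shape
(5, 13, 31)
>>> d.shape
(17, 5, 13, 31)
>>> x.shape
(13, 17, 5)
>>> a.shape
(17, 13, 5, 5)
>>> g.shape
(5, 13)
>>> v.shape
(5, 17, 5)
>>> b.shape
(13,)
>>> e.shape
(5, 13, 31)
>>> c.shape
(31, 13, 5, 5)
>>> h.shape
(5, 17, 13)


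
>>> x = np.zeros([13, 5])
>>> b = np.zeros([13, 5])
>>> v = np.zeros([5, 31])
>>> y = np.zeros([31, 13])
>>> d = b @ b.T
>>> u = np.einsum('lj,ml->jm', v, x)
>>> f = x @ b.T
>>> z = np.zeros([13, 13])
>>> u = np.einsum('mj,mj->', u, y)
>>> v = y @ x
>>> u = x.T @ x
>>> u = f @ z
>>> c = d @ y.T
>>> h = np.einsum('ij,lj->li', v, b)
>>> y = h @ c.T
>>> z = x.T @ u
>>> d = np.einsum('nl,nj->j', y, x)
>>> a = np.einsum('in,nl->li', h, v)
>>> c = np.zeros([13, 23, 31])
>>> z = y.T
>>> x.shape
(13, 5)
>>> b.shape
(13, 5)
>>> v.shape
(31, 5)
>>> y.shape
(13, 13)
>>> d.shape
(5,)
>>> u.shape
(13, 13)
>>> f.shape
(13, 13)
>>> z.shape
(13, 13)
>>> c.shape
(13, 23, 31)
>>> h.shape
(13, 31)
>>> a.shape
(5, 13)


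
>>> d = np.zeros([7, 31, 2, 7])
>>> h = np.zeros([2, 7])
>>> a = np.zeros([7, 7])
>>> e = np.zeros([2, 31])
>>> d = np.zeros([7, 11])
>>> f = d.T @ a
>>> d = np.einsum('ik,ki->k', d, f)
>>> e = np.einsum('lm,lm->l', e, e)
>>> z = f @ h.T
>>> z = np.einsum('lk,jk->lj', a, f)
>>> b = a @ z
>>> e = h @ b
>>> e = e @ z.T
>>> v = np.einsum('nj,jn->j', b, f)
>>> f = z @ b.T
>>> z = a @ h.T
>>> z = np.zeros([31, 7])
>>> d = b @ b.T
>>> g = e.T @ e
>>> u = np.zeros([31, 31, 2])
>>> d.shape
(7, 7)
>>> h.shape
(2, 7)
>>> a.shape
(7, 7)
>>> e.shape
(2, 7)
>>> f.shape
(7, 7)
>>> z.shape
(31, 7)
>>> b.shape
(7, 11)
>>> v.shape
(11,)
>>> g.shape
(7, 7)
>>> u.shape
(31, 31, 2)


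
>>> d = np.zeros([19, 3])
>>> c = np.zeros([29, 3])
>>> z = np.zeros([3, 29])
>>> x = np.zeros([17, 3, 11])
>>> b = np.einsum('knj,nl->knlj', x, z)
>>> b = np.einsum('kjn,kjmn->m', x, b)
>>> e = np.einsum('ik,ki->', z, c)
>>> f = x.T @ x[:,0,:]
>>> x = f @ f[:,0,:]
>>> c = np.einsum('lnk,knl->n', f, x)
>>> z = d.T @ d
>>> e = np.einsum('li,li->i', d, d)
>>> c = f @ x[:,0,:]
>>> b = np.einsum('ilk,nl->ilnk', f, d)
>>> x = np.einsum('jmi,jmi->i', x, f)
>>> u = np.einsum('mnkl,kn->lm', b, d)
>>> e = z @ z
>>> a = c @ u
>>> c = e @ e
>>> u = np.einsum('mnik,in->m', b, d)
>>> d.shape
(19, 3)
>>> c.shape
(3, 3)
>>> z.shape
(3, 3)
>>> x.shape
(11,)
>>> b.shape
(11, 3, 19, 11)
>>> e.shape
(3, 3)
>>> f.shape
(11, 3, 11)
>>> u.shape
(11,)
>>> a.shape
(11, 3, 11)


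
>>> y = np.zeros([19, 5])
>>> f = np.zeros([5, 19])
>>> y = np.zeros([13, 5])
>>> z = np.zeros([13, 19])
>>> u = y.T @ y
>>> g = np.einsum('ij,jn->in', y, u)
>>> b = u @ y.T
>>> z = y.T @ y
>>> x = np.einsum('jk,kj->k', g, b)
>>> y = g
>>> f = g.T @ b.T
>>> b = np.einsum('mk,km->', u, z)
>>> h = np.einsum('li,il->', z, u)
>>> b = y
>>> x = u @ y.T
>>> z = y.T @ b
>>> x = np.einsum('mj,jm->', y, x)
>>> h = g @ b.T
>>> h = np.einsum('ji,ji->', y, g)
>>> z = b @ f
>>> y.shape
(13, 5)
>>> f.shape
(5, 5)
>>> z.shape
(13, 5)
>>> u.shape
(5, 5)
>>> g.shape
(13, 5)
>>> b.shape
(13, 5)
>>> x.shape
()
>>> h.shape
()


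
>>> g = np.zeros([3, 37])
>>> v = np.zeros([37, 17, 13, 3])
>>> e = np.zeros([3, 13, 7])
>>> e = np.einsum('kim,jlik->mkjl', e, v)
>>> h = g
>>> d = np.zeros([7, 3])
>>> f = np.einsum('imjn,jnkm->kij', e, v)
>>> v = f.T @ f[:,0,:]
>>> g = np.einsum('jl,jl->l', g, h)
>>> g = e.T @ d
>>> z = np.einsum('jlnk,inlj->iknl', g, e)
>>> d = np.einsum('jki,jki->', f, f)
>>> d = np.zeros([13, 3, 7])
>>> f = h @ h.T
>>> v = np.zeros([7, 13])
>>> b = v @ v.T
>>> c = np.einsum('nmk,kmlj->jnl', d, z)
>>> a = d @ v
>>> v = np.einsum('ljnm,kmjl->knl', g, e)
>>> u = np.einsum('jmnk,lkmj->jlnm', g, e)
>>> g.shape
(17, 37, 3, 3)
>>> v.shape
(7, 3, 17)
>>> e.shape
(7, 3, 37, 17)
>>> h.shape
(3, 37)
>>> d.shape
(13, 3, 7)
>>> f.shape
(3, 3)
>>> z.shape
(7, 3, 3, 37)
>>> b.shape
(7, 7)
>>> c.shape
(37, 13, 3)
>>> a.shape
(13, 3, 13)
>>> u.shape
(17, 7, 3, 37)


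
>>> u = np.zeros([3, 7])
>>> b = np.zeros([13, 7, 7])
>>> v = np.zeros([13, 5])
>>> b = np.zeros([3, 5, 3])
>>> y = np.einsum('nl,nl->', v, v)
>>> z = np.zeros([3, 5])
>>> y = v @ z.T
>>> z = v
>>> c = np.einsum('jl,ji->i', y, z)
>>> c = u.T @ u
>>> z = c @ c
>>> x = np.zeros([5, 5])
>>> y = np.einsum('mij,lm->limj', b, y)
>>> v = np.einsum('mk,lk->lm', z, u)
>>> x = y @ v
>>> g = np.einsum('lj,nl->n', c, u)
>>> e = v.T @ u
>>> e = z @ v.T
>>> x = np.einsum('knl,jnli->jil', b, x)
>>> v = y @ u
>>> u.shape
(3, 7)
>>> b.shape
(3, 5, 3)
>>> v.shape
(13, 5, 3, 7)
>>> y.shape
(13, 5, 3, 3)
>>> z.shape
(7, 7)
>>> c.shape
(7, 7)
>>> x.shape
(13, 7, 3)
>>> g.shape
(3,)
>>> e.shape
(7, 3)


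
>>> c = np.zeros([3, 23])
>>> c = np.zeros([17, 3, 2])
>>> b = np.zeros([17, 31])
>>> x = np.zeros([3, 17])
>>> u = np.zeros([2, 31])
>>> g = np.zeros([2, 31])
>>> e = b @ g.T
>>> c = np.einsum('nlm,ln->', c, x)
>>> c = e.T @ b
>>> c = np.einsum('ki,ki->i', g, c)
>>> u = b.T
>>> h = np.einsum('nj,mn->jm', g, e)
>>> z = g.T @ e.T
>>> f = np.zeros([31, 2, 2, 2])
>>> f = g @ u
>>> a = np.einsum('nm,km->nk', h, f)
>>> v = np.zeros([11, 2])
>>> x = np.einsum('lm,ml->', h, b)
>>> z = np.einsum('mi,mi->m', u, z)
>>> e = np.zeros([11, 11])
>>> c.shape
(31,)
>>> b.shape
(17, 31)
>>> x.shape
()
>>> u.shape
(31, 17)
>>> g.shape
(2, 31)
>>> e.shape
(11, 11)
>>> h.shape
(31, 17)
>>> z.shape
(31,)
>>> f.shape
(2, 17)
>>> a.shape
(31, 2)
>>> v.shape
(11, 2)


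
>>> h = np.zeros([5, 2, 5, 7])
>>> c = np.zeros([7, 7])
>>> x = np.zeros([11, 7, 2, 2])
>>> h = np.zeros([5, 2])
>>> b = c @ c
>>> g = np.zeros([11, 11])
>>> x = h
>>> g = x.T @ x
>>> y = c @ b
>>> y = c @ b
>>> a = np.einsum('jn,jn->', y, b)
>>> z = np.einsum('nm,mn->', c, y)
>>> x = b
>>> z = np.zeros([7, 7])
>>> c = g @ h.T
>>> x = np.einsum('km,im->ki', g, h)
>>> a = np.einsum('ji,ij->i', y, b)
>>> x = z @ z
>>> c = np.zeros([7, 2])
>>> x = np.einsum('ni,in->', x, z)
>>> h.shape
(5, 2)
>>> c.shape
(7, 2)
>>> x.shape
()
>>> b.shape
(7, 7)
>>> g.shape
(2, 2)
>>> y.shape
(7, 7)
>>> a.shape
(7,)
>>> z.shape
(7, 7)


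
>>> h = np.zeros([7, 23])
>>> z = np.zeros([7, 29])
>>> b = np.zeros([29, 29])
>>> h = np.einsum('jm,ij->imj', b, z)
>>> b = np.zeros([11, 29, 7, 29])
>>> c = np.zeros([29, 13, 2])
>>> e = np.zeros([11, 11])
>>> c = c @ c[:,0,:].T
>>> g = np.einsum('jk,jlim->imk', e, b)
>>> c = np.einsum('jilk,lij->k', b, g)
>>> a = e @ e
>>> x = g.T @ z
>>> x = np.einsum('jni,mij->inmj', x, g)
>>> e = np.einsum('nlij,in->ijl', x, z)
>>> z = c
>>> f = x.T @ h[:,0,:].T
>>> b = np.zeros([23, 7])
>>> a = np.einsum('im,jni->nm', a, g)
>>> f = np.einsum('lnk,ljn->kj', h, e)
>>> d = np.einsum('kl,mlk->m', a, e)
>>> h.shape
(7, 29, 29)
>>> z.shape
(29,)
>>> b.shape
(23, 7)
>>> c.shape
(29,)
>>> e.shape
(7, 11, 29)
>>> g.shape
(7, 29, 11)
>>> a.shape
(29, 11)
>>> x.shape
(29, 29, 7, 11)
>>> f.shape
(29, 11)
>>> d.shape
(7,)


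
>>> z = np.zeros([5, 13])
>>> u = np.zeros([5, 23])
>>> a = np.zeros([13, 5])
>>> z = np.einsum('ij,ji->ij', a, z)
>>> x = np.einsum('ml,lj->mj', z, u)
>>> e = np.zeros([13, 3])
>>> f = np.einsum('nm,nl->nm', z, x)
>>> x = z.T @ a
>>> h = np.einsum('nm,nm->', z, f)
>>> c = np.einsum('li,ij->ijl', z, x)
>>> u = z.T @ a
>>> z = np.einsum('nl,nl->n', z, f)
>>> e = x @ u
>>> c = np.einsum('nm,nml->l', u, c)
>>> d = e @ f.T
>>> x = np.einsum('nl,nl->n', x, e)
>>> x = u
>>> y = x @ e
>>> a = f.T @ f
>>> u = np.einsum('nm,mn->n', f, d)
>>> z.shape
(13,)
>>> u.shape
(13,)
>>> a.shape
(5, 5)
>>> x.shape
(5, 5)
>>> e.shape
(5, 5)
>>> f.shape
(13, 5)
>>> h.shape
()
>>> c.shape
(13,)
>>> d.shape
(5, 13)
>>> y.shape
(5, 5)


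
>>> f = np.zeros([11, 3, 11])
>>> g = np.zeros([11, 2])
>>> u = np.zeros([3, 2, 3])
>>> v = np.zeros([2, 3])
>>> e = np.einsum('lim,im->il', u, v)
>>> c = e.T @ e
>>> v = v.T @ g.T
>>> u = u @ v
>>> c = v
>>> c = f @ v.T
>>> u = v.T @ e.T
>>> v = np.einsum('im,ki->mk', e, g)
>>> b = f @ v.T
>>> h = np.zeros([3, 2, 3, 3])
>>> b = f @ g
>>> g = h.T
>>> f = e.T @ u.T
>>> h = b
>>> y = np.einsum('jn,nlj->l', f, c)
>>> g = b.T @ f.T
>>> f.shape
(3, 11)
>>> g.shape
(2, 3, 3)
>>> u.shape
(11, 2)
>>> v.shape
(3, 11)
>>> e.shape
(2, 3)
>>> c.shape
(11, 3, 3)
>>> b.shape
(11, 3, 2)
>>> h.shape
(11, 3, 2)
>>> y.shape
(3,)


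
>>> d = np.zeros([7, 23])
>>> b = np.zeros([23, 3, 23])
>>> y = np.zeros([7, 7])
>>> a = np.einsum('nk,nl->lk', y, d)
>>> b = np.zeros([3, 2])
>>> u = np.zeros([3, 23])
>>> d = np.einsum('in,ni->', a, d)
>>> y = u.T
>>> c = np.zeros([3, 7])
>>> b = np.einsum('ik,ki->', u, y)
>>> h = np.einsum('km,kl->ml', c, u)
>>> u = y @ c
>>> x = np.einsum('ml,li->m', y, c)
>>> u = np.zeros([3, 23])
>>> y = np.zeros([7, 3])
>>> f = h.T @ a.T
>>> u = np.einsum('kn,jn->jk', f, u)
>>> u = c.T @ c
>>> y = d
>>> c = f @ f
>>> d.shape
()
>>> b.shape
()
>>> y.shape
()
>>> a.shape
(23, 7)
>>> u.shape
(7, 7)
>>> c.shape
(23, 23)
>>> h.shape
(7, 23)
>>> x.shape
(23,)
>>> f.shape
(23, 23)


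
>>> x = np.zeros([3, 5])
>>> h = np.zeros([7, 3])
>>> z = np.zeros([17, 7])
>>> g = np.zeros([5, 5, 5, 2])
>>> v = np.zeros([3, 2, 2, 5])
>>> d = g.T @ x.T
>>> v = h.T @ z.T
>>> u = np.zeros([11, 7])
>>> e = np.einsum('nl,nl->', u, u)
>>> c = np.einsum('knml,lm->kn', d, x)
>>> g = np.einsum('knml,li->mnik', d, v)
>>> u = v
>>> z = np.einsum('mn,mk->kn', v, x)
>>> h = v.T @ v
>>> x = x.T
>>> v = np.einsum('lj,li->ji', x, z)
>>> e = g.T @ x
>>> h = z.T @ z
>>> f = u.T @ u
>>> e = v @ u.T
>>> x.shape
(5, 3)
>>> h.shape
(17, 17)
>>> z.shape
(5, 17)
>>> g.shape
(5, 5, 17, 2)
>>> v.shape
(3, 17)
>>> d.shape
(2, 5, 5, 3)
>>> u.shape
(3, 17)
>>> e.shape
(3, 3)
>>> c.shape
(2, 5)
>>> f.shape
(17, 17)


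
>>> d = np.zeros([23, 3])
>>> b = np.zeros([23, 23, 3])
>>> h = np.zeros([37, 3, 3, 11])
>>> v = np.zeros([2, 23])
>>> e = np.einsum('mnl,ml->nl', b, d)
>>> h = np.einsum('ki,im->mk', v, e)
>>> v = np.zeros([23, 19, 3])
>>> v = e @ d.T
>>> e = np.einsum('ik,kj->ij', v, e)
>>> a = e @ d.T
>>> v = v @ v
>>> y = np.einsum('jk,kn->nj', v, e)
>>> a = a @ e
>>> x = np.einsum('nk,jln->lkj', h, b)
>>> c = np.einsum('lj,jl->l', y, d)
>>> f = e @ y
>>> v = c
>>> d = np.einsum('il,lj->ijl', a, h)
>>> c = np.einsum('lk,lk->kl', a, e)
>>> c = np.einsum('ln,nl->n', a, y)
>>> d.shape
(23, 2, 3)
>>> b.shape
(23, 23, 3)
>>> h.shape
(3, 2)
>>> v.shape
(3,)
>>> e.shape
(23, 3)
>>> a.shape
(23, 3)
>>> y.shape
(3, 23)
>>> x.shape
(23, 2, 23)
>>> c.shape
(3,)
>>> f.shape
(23, 23)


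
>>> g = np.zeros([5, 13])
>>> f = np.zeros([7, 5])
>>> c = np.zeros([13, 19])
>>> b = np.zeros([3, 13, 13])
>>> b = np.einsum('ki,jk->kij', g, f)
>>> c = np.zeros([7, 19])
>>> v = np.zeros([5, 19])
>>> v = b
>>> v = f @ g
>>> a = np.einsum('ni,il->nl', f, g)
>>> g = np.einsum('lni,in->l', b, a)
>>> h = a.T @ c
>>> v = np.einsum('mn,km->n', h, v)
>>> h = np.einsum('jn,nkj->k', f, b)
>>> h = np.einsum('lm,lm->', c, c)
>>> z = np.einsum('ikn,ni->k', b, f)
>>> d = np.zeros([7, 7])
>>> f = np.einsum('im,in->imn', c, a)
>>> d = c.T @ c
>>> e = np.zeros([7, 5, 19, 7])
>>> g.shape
(5,)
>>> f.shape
(7, 19, 13)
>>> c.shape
(7, 19)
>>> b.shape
(5, 13, 7)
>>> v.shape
(19,)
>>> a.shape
(7, 13)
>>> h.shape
()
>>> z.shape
(13,)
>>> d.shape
(19, 19)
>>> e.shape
(7, 5, 19, 7)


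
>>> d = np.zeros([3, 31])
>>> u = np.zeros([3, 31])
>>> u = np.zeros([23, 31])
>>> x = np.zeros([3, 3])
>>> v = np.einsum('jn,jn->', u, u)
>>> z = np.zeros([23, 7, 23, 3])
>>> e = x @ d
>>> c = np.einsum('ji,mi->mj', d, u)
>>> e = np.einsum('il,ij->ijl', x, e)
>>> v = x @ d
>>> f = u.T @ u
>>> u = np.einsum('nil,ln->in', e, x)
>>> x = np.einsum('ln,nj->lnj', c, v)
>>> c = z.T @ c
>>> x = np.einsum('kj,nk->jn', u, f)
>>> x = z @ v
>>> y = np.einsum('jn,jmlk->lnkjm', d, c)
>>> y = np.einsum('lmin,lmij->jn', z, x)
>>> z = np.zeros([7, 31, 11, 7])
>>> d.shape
(3, 31)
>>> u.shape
(31, 3)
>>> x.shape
(23, 7, 23, 31)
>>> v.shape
(3, 31)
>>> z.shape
(7, 31, 11, 7)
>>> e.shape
(3, 31, 3)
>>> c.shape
(3, 23, 7, 3)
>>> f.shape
(31, 31)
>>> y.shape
(31, 3)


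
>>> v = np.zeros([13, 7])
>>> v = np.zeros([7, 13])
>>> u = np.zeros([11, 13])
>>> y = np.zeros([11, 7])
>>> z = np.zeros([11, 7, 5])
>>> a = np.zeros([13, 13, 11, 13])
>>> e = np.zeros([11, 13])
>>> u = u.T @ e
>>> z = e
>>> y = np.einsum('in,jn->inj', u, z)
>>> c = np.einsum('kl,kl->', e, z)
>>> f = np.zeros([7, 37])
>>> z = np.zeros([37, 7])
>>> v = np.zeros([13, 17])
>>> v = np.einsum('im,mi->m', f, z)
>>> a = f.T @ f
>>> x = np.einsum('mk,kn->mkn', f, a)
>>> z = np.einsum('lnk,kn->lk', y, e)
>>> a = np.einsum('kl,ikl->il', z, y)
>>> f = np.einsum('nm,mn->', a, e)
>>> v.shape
(37,)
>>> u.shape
(13, 13)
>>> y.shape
(13, 13, 11)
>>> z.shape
(13, 11)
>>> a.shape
(13, 11)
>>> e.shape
(11, 13)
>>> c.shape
()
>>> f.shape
()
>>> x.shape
(7, 37, 37)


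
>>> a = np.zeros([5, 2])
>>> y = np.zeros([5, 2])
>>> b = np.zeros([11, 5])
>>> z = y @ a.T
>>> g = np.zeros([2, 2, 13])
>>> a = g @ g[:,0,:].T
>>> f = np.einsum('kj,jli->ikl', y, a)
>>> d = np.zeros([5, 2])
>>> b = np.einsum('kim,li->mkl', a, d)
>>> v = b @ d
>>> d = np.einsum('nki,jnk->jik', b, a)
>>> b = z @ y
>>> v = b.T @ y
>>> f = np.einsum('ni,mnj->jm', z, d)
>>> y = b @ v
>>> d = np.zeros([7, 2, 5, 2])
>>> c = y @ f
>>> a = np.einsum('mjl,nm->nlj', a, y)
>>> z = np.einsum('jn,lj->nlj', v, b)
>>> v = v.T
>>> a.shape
(5, 2, 2)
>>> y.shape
(5, 2)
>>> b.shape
(5, 2)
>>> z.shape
(2, 5, 2)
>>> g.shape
(2, 2, 13)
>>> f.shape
(2, 2)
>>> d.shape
(7, 2, 5, 2)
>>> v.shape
(2, 2)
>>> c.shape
(5, 2)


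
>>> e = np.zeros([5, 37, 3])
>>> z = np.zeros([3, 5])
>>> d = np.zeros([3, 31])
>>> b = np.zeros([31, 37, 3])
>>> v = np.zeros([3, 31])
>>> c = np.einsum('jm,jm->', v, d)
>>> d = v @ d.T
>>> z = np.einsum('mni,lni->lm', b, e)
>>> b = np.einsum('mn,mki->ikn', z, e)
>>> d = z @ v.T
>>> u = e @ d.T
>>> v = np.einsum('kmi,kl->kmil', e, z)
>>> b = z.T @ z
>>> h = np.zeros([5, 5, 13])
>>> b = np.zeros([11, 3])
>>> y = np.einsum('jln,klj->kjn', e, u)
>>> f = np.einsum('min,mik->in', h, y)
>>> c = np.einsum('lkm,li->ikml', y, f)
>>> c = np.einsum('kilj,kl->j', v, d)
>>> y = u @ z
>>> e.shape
(5, 37, 3)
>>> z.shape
(5, 31)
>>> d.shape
(5, 3)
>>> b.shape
(11, 3)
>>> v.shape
(5, 37, 3, 31)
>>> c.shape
(31,)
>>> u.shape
(5, 37, 5)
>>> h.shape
(5, 5, 13)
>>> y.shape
(5, 37, 31)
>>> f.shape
(5, 13)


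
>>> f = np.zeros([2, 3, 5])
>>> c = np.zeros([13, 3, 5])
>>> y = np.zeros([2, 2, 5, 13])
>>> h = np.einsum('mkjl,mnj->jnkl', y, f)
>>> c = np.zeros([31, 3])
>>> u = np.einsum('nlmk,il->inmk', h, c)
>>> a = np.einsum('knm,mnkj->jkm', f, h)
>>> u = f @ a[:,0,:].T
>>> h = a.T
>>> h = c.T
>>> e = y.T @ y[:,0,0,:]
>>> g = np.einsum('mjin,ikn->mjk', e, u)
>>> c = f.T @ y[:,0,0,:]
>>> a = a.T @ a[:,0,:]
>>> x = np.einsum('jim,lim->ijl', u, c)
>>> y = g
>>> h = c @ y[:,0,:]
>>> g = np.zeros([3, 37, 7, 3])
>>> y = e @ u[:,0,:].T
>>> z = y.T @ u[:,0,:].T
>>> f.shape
(2, 3, 5)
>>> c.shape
(5, 3, 13)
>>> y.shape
(13, 5, 2, 2)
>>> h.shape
(5, 3, 3)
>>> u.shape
(2, 3, 13)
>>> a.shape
(5, 2, 5)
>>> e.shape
(13, 5, 2, 13)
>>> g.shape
(3, 37, 7, 3)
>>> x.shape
(3, 2, 5)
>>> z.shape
(2, 2, 5, 2)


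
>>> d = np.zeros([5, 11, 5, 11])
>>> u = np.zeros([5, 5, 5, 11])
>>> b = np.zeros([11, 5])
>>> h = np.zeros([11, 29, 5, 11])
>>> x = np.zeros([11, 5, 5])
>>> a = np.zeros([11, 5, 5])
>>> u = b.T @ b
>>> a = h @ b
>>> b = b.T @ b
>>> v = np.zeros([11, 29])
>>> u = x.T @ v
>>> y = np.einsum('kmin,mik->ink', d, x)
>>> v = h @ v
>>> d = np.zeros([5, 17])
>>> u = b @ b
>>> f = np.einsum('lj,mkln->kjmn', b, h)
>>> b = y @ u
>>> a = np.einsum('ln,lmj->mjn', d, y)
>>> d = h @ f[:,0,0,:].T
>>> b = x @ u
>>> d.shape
(11, 29, 5, 29)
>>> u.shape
(5, 5)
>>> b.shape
(11, 5, 5)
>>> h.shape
(11, 29, 5, 11)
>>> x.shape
(11, 5, 5)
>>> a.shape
(11, 5, 17)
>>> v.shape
(11, 29, 5, 29)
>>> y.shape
(5, 11, 5)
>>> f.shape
(29, 5, 11, 11)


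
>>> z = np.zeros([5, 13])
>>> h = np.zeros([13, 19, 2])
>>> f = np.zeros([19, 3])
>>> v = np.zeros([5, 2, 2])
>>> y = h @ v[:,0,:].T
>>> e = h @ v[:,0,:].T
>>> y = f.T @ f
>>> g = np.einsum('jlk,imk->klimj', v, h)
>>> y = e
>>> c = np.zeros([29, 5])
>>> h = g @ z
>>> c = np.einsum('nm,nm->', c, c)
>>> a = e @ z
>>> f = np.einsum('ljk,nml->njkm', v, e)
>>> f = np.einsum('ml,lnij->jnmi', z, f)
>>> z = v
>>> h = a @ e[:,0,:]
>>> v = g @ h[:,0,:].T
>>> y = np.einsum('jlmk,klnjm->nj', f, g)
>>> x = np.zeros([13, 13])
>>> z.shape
(5, 2, 2)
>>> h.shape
(13, 19, 5)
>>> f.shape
(19, 2, 5, 2)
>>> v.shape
(2, 2, 13, 19, 13)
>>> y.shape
(13, 19)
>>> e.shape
(13, 19, 5)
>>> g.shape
(2, 2, 13, 19, 5)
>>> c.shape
()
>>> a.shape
(13, 19, 13)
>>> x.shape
(13, 13)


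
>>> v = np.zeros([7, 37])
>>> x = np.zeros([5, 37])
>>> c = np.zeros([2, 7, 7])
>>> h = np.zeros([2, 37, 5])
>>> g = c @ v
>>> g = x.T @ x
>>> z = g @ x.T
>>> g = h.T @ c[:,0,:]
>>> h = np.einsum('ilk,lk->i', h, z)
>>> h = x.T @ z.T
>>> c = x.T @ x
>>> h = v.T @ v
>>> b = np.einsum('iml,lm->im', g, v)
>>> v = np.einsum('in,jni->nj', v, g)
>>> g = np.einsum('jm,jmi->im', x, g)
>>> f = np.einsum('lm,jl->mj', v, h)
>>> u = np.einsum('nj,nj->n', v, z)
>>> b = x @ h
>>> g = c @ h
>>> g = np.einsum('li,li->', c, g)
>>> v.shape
(37, 5)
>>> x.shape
(5, 37)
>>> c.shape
(37, 37)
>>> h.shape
(37, 37)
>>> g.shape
()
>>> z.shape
(37, 5)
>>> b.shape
(5, 37)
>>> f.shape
(5, 37)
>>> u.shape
(37,)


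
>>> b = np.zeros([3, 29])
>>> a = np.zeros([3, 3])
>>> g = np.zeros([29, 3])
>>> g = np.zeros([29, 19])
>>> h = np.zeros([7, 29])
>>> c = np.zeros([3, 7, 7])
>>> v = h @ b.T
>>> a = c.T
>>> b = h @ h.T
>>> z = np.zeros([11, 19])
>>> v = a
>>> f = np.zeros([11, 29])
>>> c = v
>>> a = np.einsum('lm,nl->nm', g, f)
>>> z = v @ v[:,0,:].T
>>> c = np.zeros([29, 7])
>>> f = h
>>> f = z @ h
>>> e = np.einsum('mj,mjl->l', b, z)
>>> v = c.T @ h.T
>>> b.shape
(7, 7)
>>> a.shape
(11, 19)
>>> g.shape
(29, 19)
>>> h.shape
(7, 29)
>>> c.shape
(29, 7)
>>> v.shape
(7, 7)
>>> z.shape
(7, 7, 7)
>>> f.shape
(7, 7, 29)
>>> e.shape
(7,)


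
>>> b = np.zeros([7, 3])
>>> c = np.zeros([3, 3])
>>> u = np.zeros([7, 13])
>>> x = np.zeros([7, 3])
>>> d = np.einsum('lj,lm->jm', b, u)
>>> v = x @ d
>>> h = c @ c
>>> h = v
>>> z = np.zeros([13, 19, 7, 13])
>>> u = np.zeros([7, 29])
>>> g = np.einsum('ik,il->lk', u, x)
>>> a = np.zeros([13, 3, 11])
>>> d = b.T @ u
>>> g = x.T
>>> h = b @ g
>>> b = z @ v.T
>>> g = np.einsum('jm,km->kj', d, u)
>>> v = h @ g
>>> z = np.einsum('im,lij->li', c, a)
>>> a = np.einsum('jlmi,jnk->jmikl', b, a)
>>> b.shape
(13, 19, 7, 7)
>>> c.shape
(3, 3)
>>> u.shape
(7, 29)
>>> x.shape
(7, 3)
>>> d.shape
(3, 29)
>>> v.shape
(7, 3)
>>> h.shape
(7, 7)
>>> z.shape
(13, 3)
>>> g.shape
(7, 3)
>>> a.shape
(13, 7, 7, 11, 19)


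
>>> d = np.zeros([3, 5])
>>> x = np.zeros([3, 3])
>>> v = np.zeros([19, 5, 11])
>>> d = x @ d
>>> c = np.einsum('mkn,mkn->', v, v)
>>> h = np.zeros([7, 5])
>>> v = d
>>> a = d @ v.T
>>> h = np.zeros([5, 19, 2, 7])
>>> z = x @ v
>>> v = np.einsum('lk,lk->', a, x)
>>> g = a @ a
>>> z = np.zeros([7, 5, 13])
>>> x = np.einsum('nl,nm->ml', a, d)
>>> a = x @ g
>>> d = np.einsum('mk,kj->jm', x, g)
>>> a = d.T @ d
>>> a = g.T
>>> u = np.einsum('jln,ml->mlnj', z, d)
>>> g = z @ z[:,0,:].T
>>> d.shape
(3, 5)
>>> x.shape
(5, 3)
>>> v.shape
()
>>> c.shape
()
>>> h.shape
(5, 19, 2, 7)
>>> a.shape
(3, 3)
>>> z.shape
(7, 5, 13)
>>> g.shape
(7, 5, 7)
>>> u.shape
(3, 5, 13, 7)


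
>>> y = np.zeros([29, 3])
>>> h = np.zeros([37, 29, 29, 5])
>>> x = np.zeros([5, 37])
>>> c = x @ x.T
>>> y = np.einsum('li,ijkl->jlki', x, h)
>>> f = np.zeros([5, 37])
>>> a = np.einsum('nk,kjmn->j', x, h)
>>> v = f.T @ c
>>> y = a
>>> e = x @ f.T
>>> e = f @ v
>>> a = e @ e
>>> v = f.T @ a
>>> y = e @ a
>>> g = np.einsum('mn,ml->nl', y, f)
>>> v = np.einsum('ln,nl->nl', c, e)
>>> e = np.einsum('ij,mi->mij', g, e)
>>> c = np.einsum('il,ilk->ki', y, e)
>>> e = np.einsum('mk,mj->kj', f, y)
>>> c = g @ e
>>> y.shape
(5, 5)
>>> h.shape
(37, 29, 29, 5)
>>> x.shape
(5, 37)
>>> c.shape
(5, 5)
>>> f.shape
(5, 37)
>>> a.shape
(5, 5)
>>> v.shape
(5, 5)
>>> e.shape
(37, 5)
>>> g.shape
(5, 37)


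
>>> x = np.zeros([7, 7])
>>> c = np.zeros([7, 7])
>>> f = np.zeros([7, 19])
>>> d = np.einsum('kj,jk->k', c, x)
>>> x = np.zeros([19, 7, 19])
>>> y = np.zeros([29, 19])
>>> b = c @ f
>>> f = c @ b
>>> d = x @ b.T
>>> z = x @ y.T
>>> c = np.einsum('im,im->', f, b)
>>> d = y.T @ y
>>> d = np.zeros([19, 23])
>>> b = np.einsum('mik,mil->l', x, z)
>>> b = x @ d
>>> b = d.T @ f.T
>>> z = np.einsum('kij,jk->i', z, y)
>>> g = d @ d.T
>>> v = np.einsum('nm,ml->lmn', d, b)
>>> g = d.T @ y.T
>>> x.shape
(19, 7, 19)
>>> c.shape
()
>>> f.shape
(7, 19)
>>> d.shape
(19, 23)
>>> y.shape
(29, 19)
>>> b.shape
(23, 7)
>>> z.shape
(7,)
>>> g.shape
(23, 29)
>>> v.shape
(7, 23, 19)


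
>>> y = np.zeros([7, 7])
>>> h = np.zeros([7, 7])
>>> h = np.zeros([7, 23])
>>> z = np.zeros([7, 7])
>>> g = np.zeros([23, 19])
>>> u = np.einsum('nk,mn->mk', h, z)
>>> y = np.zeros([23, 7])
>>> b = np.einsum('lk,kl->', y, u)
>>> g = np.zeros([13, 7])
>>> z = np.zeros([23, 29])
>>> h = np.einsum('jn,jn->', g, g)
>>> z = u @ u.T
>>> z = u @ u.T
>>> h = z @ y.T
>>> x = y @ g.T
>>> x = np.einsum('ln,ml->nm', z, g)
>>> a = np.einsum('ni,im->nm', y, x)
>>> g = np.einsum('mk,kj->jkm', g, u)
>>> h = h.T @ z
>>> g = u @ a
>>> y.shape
(23, 7)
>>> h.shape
(23, 7)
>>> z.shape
(7, 7)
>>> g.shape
(7, 13)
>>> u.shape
(7, 23)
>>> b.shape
()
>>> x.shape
(7, 13)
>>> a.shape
(23, 13)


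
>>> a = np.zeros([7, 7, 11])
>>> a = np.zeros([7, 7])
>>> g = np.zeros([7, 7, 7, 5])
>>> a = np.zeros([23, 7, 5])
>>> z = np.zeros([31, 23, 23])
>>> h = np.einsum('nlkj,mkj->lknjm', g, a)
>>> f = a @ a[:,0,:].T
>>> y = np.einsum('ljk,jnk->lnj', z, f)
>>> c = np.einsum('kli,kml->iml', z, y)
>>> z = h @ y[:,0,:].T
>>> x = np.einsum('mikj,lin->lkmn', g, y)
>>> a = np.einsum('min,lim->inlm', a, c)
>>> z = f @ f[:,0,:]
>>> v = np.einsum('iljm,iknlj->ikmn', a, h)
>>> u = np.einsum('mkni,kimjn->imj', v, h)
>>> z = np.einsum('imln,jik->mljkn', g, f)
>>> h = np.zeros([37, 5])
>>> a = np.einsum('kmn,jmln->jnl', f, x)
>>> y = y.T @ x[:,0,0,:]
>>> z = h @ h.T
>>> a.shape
(31, 23, 7)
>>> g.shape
(7, 7, 7, 5)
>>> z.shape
(37, 37)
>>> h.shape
(37, 5)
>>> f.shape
(23, 7, 23)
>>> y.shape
(23, 7, 23)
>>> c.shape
(23, 7, 23)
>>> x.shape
(31, 7, 7, 23)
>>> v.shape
(7, 7, 23, 7)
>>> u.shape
(7, 7, 5)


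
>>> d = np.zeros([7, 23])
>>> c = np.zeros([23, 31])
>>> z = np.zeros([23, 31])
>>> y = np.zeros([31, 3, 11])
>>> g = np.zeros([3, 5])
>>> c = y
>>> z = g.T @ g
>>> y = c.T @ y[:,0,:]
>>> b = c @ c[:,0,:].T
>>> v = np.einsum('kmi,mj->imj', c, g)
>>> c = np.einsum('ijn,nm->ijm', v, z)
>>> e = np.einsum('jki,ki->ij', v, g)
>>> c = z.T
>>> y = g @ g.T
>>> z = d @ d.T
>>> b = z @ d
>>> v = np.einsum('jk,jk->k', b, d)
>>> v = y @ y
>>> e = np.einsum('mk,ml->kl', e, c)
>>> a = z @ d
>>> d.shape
(7, 23)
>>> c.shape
(5, 5)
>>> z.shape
(7, 7)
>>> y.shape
(3, 3)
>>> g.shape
(3, 5)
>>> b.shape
(7, 23)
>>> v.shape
(3, 3)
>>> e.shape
(11, 5)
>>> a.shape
(7, 23)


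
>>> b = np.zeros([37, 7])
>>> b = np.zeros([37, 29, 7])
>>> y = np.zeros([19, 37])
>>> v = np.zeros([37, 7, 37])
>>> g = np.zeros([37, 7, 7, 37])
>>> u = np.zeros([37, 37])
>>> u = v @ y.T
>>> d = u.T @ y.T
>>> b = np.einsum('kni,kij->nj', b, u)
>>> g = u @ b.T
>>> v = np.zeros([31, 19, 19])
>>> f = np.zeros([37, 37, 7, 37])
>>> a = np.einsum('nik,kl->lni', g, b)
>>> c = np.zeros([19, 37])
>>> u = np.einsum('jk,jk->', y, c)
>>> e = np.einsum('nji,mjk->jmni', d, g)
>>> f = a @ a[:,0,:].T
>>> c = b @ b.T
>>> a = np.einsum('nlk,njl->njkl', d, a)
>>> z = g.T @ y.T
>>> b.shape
(29, 19)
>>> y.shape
(19, 37)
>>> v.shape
(31, 19, 19)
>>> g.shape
(37, 7, 29)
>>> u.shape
()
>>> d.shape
(19, 7, 19)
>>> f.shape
(19, 37, 19)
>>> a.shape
(19, 37, 19, 7)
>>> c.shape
(29, 29)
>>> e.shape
(7, 37, 19, 19)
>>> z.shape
(29, 7, 19)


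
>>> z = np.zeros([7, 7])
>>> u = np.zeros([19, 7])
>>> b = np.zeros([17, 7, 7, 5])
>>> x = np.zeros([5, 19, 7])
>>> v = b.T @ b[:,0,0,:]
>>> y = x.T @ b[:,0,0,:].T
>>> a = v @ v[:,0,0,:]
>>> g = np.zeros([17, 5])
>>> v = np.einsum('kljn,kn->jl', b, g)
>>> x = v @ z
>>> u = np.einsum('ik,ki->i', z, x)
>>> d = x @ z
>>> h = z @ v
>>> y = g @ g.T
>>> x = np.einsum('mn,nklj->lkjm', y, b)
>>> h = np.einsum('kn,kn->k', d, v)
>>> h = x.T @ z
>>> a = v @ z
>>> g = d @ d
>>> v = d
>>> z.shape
(7, 7)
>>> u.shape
(7,)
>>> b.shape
(17, 7, 7, 5)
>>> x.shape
(7, 7, 5, 17)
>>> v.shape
(7, 7)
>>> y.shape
(17, 17)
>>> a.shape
(7, 7)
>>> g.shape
(7, 7)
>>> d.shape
(7, 7)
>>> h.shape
(17, 5, 7, 7)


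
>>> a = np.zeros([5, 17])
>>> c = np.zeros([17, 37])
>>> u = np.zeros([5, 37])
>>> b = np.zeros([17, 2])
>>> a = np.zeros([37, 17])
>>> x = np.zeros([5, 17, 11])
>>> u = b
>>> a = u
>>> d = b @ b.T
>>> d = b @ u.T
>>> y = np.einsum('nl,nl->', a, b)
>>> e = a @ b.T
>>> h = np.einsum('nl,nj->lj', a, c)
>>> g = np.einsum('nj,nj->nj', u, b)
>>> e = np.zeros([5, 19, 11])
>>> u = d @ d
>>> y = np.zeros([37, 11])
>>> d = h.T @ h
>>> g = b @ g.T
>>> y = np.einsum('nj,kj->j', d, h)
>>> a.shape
(17, 2)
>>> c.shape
(17, 37)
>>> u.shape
(17, 17)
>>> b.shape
(17, 2)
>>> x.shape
(5, 17, 11)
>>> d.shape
(37, 37)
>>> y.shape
(37,)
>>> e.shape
(5, 19, 11)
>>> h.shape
(2, 37)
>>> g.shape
(17, 17)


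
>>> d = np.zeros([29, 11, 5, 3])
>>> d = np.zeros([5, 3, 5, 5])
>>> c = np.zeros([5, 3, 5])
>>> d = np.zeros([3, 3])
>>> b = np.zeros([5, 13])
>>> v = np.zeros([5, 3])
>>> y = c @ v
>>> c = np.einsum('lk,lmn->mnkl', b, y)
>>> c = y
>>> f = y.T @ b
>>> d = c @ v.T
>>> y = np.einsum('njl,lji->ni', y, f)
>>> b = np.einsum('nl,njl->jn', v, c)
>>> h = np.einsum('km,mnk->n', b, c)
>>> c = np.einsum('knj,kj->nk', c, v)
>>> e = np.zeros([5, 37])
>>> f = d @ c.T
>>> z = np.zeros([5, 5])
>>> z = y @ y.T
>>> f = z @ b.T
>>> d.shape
(5, 3, 5)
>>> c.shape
(3, 5)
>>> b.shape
(3, 5)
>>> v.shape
(5, 3)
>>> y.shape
(5, 13)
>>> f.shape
(5, 3)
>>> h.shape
(3,)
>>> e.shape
(5, 37)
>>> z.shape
(5, 5)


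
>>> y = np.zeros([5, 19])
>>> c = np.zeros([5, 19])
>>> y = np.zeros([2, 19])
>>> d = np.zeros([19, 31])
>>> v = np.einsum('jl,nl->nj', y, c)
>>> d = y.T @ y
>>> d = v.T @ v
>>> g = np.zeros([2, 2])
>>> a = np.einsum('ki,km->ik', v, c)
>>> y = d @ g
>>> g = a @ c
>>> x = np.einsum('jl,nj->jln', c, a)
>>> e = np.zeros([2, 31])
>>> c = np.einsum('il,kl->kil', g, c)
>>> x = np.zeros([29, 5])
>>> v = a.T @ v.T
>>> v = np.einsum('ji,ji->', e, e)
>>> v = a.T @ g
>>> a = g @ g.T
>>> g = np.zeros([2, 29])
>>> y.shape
(2, 2)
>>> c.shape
(5, 2, 19)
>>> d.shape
(2, 2)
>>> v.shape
(5, 19)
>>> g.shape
(2, 29)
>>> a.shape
(2, 2)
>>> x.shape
(29, 5)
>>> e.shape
(2, 31)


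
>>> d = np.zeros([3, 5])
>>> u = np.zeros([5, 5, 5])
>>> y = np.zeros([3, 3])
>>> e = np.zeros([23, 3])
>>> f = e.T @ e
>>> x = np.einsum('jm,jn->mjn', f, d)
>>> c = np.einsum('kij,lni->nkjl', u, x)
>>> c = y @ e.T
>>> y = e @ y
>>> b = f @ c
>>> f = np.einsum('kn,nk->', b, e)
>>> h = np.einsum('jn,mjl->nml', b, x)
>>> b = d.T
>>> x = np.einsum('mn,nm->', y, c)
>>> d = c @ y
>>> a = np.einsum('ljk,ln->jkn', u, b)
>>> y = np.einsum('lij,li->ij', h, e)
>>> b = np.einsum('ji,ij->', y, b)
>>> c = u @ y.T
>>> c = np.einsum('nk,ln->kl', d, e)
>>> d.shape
(3, 3)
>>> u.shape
(5, 5, 5)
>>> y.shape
(3, 5)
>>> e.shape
(23, 3)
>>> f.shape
()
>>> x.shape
()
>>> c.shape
(3, 23)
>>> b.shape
()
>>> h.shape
(23, 3, 5)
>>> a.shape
(5, 5, 3)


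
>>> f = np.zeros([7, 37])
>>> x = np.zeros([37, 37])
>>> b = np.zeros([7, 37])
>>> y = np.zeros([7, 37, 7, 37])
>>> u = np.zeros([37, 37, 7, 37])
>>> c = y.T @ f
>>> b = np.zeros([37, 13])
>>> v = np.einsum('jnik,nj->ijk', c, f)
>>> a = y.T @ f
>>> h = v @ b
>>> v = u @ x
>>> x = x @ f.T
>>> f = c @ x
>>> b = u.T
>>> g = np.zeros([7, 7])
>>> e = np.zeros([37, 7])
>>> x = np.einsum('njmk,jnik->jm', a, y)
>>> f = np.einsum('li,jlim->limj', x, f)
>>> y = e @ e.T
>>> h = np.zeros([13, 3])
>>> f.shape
(7, 37, 7, 37)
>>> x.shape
(7, 37)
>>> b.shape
(37, 7, 37, 37)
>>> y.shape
(37, 37)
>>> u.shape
(37, 37, 7, 37)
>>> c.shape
(37, 7, 37, 37)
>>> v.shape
(37, 37, 7, 37)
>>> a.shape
(37, 7, 37, 37)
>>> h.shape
(13, 3)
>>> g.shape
(7, 7)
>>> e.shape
(37, 7)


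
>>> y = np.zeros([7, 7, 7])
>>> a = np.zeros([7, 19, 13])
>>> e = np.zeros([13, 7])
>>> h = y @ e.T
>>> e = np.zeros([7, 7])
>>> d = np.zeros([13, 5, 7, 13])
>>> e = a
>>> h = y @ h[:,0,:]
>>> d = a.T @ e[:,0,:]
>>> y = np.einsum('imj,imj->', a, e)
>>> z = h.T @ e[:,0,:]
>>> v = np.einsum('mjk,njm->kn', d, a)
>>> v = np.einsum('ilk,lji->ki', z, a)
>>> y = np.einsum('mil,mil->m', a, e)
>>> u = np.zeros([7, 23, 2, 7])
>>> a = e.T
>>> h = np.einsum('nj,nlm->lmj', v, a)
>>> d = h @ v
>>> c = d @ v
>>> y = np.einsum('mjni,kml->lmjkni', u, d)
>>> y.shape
(13, 7, 23, 19, 2, 7)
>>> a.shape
(13, 19, 7)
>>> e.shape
(7, 19, 13)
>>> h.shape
(19, 7, 13)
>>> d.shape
(19, 7, 13)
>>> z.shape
(13, 7, 13)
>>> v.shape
(13, 13)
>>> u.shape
(7, 23, 2, 7)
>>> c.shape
(19, 7, 13)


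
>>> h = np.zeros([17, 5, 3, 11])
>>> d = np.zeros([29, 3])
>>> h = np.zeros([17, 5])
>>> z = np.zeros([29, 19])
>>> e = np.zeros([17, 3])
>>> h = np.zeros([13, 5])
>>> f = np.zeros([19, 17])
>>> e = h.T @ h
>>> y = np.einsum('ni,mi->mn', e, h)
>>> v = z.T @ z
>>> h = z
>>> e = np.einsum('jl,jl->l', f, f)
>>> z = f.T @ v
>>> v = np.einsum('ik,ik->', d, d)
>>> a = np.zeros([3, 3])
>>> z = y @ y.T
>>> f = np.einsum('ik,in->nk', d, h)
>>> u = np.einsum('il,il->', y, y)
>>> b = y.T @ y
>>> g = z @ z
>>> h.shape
(29, 19)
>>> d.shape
(29, 3)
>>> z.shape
(13, 13)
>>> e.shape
(17,)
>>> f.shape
(19, 3)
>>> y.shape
(13, 5)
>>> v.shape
()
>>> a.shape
(3, 3)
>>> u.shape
()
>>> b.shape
(5, 5)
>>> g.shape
(13, 13)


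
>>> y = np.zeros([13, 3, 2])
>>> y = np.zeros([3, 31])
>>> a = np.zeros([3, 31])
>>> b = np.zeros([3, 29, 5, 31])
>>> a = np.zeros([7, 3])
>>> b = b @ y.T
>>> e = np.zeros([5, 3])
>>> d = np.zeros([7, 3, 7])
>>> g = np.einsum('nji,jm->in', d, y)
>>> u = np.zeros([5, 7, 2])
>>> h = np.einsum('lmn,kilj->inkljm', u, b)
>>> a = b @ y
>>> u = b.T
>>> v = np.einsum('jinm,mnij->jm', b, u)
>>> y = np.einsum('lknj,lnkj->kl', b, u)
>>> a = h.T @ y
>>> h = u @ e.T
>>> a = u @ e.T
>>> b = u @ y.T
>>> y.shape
(29, 3)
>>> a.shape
(3, 5, 29, 5)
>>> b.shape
(3, 5, 29, 29)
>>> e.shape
(5, 3)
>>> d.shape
(7, 3, 7)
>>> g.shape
(7, 7)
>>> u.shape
(3, 5, 29, 3)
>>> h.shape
(3, 5, 29, 5)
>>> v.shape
(3, 3)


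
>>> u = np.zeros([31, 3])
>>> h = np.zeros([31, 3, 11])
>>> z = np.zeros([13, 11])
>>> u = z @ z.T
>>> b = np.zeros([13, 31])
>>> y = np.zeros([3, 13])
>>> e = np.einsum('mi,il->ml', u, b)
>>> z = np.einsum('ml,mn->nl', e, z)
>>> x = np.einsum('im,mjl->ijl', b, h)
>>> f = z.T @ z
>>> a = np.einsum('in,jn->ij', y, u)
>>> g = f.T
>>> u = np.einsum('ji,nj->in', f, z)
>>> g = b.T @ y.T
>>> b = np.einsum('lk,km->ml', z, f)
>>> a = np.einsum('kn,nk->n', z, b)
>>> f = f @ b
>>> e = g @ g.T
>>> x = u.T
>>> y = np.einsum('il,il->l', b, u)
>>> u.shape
(31, 11)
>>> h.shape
(31, 3, 11)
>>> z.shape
(11, 31)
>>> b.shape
(31, 11)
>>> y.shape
(11,)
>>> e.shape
(31, 31)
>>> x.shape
(11, 31)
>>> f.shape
(31, 11)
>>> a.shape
(31,)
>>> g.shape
(31, 3)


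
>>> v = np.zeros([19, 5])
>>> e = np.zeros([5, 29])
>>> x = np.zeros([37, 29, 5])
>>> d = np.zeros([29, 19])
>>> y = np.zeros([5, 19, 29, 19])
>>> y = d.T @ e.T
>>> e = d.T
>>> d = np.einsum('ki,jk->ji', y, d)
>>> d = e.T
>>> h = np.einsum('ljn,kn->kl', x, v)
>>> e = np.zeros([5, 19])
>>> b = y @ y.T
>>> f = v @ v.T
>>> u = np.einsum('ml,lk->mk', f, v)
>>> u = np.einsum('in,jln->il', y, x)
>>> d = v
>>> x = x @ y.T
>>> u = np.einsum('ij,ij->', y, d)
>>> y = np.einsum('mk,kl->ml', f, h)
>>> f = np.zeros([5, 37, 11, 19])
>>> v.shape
(19, 5)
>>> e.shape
(5, 19)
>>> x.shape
(37, 29, 19)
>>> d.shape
(19, 5)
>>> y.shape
(19, 37)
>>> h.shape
(19, 37)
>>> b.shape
(19, 19)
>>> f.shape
(5, 37, 11, 19)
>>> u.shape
()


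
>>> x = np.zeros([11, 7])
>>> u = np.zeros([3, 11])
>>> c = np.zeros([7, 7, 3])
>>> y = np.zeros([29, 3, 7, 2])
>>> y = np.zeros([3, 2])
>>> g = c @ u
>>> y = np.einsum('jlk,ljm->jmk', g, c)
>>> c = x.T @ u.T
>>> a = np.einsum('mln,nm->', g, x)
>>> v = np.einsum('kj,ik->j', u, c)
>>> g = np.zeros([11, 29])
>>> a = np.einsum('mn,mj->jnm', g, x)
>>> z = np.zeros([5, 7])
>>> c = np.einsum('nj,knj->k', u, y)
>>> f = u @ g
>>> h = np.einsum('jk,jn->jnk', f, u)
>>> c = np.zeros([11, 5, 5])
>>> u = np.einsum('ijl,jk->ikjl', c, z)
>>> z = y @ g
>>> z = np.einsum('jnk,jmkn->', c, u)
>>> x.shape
(11, 7)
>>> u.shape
(11, 7, 5, 5)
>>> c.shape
(11, 5, 5)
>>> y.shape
(7, 3, 11)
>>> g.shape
(11, 29)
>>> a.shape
(7, 29, 11)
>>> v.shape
(11,)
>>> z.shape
()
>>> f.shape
(3, 29)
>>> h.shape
(3, 11, 29)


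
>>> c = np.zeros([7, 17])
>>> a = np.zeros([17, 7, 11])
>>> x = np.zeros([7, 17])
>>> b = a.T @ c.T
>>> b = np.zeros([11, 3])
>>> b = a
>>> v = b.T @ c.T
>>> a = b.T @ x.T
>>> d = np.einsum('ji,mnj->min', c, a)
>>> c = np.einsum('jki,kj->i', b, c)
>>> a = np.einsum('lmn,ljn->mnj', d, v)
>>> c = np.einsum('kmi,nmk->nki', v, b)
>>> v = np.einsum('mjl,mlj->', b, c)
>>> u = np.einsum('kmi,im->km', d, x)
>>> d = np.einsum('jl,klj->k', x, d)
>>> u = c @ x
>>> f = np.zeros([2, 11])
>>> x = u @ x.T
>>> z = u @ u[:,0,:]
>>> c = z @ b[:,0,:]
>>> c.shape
(17, 11, 11)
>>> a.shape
(17, 7, 7)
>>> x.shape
(17, 11, 7)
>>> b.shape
(17, 7, 11)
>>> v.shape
()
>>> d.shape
(11,)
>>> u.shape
(17, 11, 17)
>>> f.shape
(2, 11)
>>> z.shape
(17, 11, 17)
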